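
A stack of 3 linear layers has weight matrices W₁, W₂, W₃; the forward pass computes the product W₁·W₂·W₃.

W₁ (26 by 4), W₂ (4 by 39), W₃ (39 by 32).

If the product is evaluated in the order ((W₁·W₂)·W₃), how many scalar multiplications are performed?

(W₁·W₂): 26×4 by 4×39 → 26×39, cost 26·4·39 = 4056
((W₁·W₂)·W₃): 26×39 by 39×32 → 26×32, cost 26·39·32 = 32448; cumulative 36504
Total: 36504 scalar multiplications.

36504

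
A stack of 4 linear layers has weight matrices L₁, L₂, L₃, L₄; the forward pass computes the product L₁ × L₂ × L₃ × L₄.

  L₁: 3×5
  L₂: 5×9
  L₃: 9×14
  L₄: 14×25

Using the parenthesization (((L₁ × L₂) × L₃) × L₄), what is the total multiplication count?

1563

(L₁ × L₂): 3×5 by 5×9 → 3×9, cost 3·5·9 = 135
((L₁ × L₂) × L₃): 3×9 by 9×14 → 3×14, cost 3·9·14 = 378; cumulative 513
(((L₁ × L₂) × L₃) × L₄): 3×14 by 14×25 → 3×25, cost 3·14·25 = 1050; cumulative 1563
Total: 1563 scalar multiplications.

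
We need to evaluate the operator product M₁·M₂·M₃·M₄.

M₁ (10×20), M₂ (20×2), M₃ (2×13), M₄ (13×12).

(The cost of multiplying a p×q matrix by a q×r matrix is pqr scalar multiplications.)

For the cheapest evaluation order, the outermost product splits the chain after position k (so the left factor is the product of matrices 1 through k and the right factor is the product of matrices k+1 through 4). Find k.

2

Adjacent pairs: M₁M₂ = 10·20·2 = 400; M₂M₃ = 20·2·13 = 520; M₃M₄ = 2·13·12 = 312.
Length 3: M₁..M₃: k=1: 0+520+10·20·13=3120; k=2: 400+0+10·2·13=660 → min 660 | M₂..M₄: k=2: 0+312+20·2·12=792; k=3: 520+0+20·13·12=3640 → min 792.
Top-level splits: k=1: (M₁..M₁)·(M₂..M₄) → 0+792+10·20·12 = 3192; k=2: (M₁..M₂)·(M₃..M₄) → 400+312+10·2·12 = 952; k=3: (M₁..M₃)·(M₄..M₄) → 660+0+10·13·12 = 2220.
Best split is after M₂, i.e. k = 2.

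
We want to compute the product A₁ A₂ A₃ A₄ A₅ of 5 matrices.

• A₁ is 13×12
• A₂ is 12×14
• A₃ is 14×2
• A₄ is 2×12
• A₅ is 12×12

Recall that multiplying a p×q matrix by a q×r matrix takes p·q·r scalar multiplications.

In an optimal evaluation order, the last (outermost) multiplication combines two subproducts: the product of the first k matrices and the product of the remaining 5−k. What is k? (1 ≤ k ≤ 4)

3

Adjacent pairs: A₁A₂ = 13·12·14 = 2184; A₂A₃ = 12·14·2 = 336; A₃A₄ = 14·2·12 = 336; A₄A₅ = 2·12·12 = 288.
Length 3: A₁..A₃: k=1: 0+336+13·12·2=648; k=2: 2184+0+13·14·2=2548 → min 648 | A₂..A₄: k=2: 0+336+12·14·12=2352; k=3: 336+0+12·2·12=624 → min 624 | A₃..A₅: k=3: 0+288+14·2·12=624; k=4: 336+0+14·12·12=2352 → min 624.
Length 4: A₁..A₄: k=1: 0+624+13·12·12=2496; k=2: 2184+336+13·14·12=4704; k=3: 648+0+13·2·12=960 → min 960 | A₂..A₅: k=2: 0+624+12·14·12=2640; k=3: 336+288+12·2·12=912; k=4: 624+0+12·12·12=2352 → min 912.
Top-level splits: k=1: (A₁..A₁)·(A₂..A₅) → 0+912+13·12·12 = 2784; k=2: (A₁..A₂)·(A₃..A₅) → 2184+624+13·14·12 = 4992; k=3: (A₁..A₃)·(A₄..A₅) → 648+288+13·2·12 = 1248; k=4: (A₁..A₄)·(A₅..A₅) → 960+0+13·12·12 = 2832.
Best split is after A₃, i.e. k = 3.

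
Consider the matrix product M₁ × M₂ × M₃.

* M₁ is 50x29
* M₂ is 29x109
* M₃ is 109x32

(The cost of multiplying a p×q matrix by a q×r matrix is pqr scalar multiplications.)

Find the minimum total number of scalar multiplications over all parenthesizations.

Order (M₁ × (M₂ × M₃)): (M₂ × M₃): 29×109 by 109×32 → 29×32, cost 29·109·32 = 101152; (M₁ × (M₂ × M₃)): 50×29 by 29×32 → 50×32, cost 50·29·32 = 46400; cumulative 147552. Total 147552.
Order ((M₁ × M₂) × M₃): (M₁ × M₂): 50×29 by 29×109 → 50×109, cost 50·29·109 = 158050; ((M₁ × M₂) × M₃): 50×109 by 109×32 → 50×32, cost 50·109·32 = 174400; cumulative 332450. Total 332450.
Minimum: 147552.

147552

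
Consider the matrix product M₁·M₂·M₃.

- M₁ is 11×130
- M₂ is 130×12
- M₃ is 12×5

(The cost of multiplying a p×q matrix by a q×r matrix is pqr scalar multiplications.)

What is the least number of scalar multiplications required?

14950

Order (M₁·(M₂·M₃)): (M₂·M₃): 130×12 by 12×5 → 130×5, cost 130·12·5 = 7800; (M₁·(M₂·M₃)): 11×130 by 130×5 → 11×5, cost 11·130·5 = 7150; cumulative 14950. Total 14950.
Order ((M₁·M₂)·M₃): (M₁·M₂): 11×130 by 130×12 → 11×12, cost 11·130·12 = 17160; ((M₁·M₂)·M₃): 11×12 by 12×5 → 11×5, cost 11·12·5 = 660; cumulative 17820. Total 17820.
Minimum: 14950.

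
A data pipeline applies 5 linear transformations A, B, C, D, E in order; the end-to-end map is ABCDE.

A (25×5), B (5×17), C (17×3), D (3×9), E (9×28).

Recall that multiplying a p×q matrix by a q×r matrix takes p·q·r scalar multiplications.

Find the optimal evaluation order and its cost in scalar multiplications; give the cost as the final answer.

3486

Adjacent pairs: AB = 25·5·17 = 2125; BC = 5·17·3 = 255; CD = 17·3·9 = 459; DE = 3·9·28 = 756.
Length 3: A..C: k=1: 0+255+25·5·3=630; k=2: 2125+0+25·17·3=3400 → min 630 | B..D: k=2: 0+459+5·17·9=1224; k=3: 255+0+5·3·9=390 → min 390 | C..E: k=3: 0+756+17·3·28=2184; k=4: 459+0+17·9·28=4743 → min 2184.
Length 4: A..D: k=1: 0+390+25·5·9=1515; k=2: 2125+459+25·17·9=6409; k=3: 630+0+25·3·9=1305 → min 1305 | B..E: k=2: 0+2184+5·17·28=4564; k=3: 255+756+5·3·28=1431; k=4: 390+0+5·9·28=1650 → min 1431.
Length 5: A..E: k=1: 0+1431+25·5·28=4931; k=2: 2125+2184+25·17·28=16209; k=3: 630+756+25·3·28=3486; k=4: 1305+0+25·9·28=7605 → min 3486.
Optimal parenthesization: ((A(BC))(DE)) with cost 3486.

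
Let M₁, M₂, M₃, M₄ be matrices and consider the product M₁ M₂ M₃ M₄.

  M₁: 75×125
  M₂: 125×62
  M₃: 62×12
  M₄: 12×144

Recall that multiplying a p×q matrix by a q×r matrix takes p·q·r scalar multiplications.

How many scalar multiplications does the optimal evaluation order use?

335100

Adjacent pairs: M₁M₂ = 75·125·62 = 581250; M₂M₃ = 125·62·12 = 93000; M₃M₄ = 62·12·144 = 107136.
Length 3: M₁..M₃: k=1: 0+93000+75·125·12=205500; k=2: 581250+0+75·62·12=637050 → min 205500 | M₂..M₄: k=2: 0+107136+125·62·144=1223136; k=3: 93000+0+125·12·144=309000 → min 309000.
Length 4: M₁..M₄: k=1: 0+309000+75·125·144=1659000; k=2: 581250+107136+75·62·144=1357986; k=3: 205500+0+75·12·144=335100 → min 335100.
Optimal order: ((M₁ (M₂ M₃)) M₄) with cost 335100.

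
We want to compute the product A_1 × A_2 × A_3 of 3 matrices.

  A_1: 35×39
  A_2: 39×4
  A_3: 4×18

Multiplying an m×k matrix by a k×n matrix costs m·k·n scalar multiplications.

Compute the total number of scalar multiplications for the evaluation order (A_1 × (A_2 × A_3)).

(A_2 × A_3): 39×4 by 4×18 → 39×18, cost 39·4·18 = 2808
(A_1 × (A_2 × A_3)): 35×39 by 39×18 → 35×18, cost 35·39·18 = 24570; cumulative 27378
Total: 27378 scalar multiplications.

27378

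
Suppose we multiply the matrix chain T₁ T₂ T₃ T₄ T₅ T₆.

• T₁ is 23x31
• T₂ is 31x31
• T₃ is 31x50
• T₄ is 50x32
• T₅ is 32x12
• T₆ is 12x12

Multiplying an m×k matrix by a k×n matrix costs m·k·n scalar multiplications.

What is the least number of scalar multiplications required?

Adjacent pairs: T₁T₂ = 23·31·31 = 22103; T₂T₃ = 31·31·50 = 48050; T₃T₄ = 31·50·32 = 49600; T₄T₅ = 50·32·12 = 19200; T₅T₆ = 32·12·12 = 4608.
Length 3: T₁..T₃: k=1: 0+48050+23·31·50=83700; k=2: 22103+0+23·31·50=57753 → min 57753 | T₂..T₄: k=2: 0+49600+31·31·32=80352; k=3: 48050+0+31·50·32=97650 → min 80352 | T₃..T₅: k=3: 0+19200+31·50·12=37800; k=4: 49600+0+31·32·12=61504 → min 37800 | T₄..T₆: k=4: 0+4608+50·32·12=23808; k=5: 19200+0+50·12·12=26400 → min 23808.
Length 4: T₁..T₄: k=1: 0+80352+23·31·32=103168; k=2: 22103+49600+23·31·32=94519; k=3: 57753+0+23·50·32=94553 → min 94519 | T₂..T₅: k=2: 0+37800+31·31·12=49332; k=3: 48050+19200+31·50·12=85850; k=4: 80352+0+31·32·12=92256 → min 49332 | T₃..T₆: k=3: 0+23808+31·50·12=42408; k=4: 49600+4608+31·32·12=66112; k=5: 37800+0+31·12·12=42264 → min 42264.
Length 5: T₁..T₅: k=1: 0+49332+23·31·12=57888; k=2: 22103+37800+23·31·12=68459; k=3: 57753+19200+23·50·12=90753; k=4: 94519+0+23·32·12=103351 → min 57888 | T₂..T₆: k=2: 0+42264+31·31·12=53796; k=3: 48050+23808+31·50·12=90458; k=4: 80352+4608+31·32·12=96864; k=5: 49332+0+31·12·12=53796 → min 53796.
Length 6: T₁..T₆: k=1: 0+53796+23·31·12=62352; k=2: 22103+42264+23·31·12=72923; k=3: 57753+23808+23·50·12=95361; k=4: 94519+4608+23·32·12=107959; k=5: 57888+0+23·12·12=61200 → min 61200.
Optimal order: ((T₁ (T₂ (T₃ (T₄ T₅)))) T₆) with cost 61200.

61200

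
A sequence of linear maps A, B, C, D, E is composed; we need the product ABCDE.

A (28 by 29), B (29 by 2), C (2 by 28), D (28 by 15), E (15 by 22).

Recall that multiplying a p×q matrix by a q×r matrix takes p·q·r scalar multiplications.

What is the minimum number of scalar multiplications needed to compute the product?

Adjacent pairs: AB = 28·29·2 = 1624; BC = 29·2·28 = 1624; CD = 2·28·15 = 840; DE = 28·15·22 = 9240.
Length 3: A..C: k=1: 0+1624+28·29·28=24360; k=2: 1624+0+28·2·28=3192 → min 3192 | B..D: k=2: 0+840+29·2·15=1710; k=3: 1624+0+29·28·15=13804 → min 1710 | C..E: k=3: 0+9240+2·28·22=10472; k=4: 840+0+2·15·22=1500 → min 1500.
Length 4: A..D: k=1: 0+1710+28·29·15=13890; k=2: 1624+840+28·2·15=3304; k=3: 3192+0+28·28·15=14952 → min 3304 | B..E: k=2: 0+1500+29·2·22=2776; k=3: 1624+9240+29·28·22=28728; k=4: 1710+0+29·15·22=11280 → min 2776.
Length 5: A..E: k=1: 0+2776+28·29·22=20640; k=2: 1624+1500+28·2·22=4356; k=3: 3192+9240+28·28·22=29680; k=4: 3304+0+28·15·22=12544 → min 4356.
Optimal order: ((AB)((CD)E)) with cost 4356.

4356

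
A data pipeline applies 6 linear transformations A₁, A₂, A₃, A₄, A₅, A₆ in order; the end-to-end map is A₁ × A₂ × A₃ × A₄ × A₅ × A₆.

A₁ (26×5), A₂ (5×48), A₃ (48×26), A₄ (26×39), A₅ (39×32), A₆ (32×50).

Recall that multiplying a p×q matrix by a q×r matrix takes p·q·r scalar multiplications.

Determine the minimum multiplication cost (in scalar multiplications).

Adjacent pairs: A₁A₂ = 26·5·48 = 6240; A₂A₃ = 5·48·26 = 6240; A₃A₄ = 48·26·39 = 48672; A₄A₅ = 26·39·32 = 32448; A₅A₆ = 39·32·50 = 62400.
Length 3: A₁..A₃: k=1: 0+6240+26·5·26=9620; k=2: 6240+0+26·48·26=38688 → min 9620 | A₂..A₄: k=2: 0+48672+5·48·39=58032; k=3: 6240+0+5·26·39=11310 → min 11310 | A₃..A₅: k=3: 0+32448+48·26·32=72384; k=4: 48672+0+48·39·32=108576 → min 72384 | A₄..A₆: k=4: 0+62400+26·39·50=113100; k=5: 32448+0+26·32·50=74048 → min 74048.
Length 4: A₁..A₄: k=1: 0+11310+26·5·39=16380; k=2: 6240+48672+26·48·39=103584; k=3: 9620+0+26·26·39=35984 → min 16380 | A₂..A₅: k=2: 0+72384+5·48·32=80064; k=3: 6240+32448+5·26·32=42848; k=4: 11310+0+5·39·32=17550 → min 17550 | A₃..A₆: k=3: 0+74048+48·26·50=136448; k=4: 48672+62400+48·39·50=204672; k=5: 72384+0+48·32·50=149184 → min 136448.
Length 5: A₁..A₅: k=1: 0+17550+26·5·32=21710; k=2: 6240+72384+26·48·32=118560; k=3: 9620+32448+26·26·32=63700; k=4: 16380+0+26·39·32=48828 → min 21710 | A₂..A₆: k=2: 0+136448+5·48·50=148448; k=3: 6240+74048+5·26·50=86788; k=4: 11310+62400+5·39·50=83460; k=5: 17550+0+5·32·50=25550 → min 25550.
Length 6: A₁..A₆: k=1: 0+25550+26·5·50=32050; k=2: 6240+136448+26·48·50=205088; k=3: 9620+74048+26·26·50=117468; k=4: 16380+62400+26·39·50=129480; k=5: 21710+0+26·32·50=63310 → min 32050.
Optimal order: (A₁ × ((((A₂ × A₃) × A₄) × A₅) × A₆)) with cost 32050.

32050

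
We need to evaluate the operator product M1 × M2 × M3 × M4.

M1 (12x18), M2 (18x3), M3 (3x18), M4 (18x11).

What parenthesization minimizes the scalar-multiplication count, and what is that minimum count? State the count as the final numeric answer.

Adjacent pairs: M1M2 = 12·18·3 = 648; M2M3 = 18·3·18 = 972; M3M4 = 3·18·11 = 594.
Length 3: M1..M3: k=1: 0+972+12·18·18=4860; k=2: 648+0+12·3·18=1296 → min 1296 | M2..M4: k=2: 0+594+18·3·11=1188; k=3: 972+0+18·18·11=4536 → min 1188.
Length 4: M1..M4: k=1: 0+1188+12·18·11=3564; k=2: 648+594+12·3·11=1638; k=3: 1296+0+12·18·11=3672 → min 1638.
Optimal parenthesization: ((M1 × M2) × (M3 × M4)) with cost 1638.

1638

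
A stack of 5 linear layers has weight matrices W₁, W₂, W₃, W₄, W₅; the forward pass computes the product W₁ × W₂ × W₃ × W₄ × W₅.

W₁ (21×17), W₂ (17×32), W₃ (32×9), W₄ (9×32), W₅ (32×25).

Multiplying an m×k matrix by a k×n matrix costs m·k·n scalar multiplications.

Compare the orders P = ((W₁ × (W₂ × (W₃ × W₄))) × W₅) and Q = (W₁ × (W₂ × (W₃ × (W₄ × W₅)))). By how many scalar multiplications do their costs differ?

Order P = ((W₁ × (W₂ × (W₃ × W₄))) × W₅): (W₃ × W₄): 32×9 by 9×32 → 32×32, cost 32·9·32 = 9216; (W₂ × (W₃ × W₄)): 17×32 by 32×32 → 17×32, cost 17·32·32 = 17408; cumulative 26624; (W₁ × (W₂ × (W₃ × W₄))): 21×17 by 17×32 → 21×32, cost 21·17·32 = 11424; cumulative 38048; ((W₁ × (W₂ × (W₃ × W₄))) × W₅): 21×32 by 32×25 → 21×25, cost 21·32·25 = 16800; cumulative 54848. Total 54848.
Order Q = (W₁ × (W₂ × (W₃ × (W₄ × W₅)))): (W₄ × W₅): 9×32 by 32×25 → 9×25, cost 9·32·25 = 7200; (W₃ × (W₄ × W₅)): 32×9 by 9×25 → 32×25, cost 32·9·25 = 7200; cumulative 14400; (W₂ × (W₃ × (W₄ × W₅))): 17×32 by 32×25 → 17×25, cost 17·32·25 = 13600; cumulative 28000; (W₁ × (W₂ × (W₃ × (W₄ × W₅)))): 21×17 by 17×25 → 21×25, cost 21·17·25 = 8925; cumulative 36925. Total 36925.
Difference: |54848 − 36925| = 17923.

17923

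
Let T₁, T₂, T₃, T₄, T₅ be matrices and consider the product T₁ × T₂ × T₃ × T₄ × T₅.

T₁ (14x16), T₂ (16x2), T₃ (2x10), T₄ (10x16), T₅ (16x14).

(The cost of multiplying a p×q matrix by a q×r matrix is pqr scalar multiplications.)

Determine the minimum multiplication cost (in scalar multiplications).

Adjacent pairs: T₁T₂ = 14·16·2 = 448; T₂T₃ = 16·2·10 = 320; T₃T₄ = 2·10·16 = 320; T₄T₅ = 10·16·14 = 2240.
Length 3: T₁..T₃: k=1: 0+320+14·16·10=2560; k=2: 448+0+14·2·10=728 → min 728 | T₂..T₄: k=2: 0+320+16·2·16=832; k=3: 320+0+16·10·16=2880 → min 832 | T₃..T₅: k=3: 0+2240+2·10·14=2520; k=4: 320+0+2·16·14=768 → min 768.
Length 4: T₁..T₄: k=1: 0+832+14·16·16=4416; k=2: 448+320+14·2·16=1216; k=3: 728+0+14·10·16=2968 → min 1216 | T₂..T₅: k=2: 0+768+16·2·14=1216; k=3: 320+2240+16·10·14=4800; k=4: 832+0+16·16·14=4416 → min 1216.
Length 5: T₁..T₅: k=1: 0+1216+14·16·14=4352; k=2: 448+768+14·2·14=1608; k=3: 728+2240+14·10·14=4928; k=4: 1216+0+14·16·14=4352 → min 1608.
Optimal order: ((T₁ × T₂) × ((T₃ × T₄) × T₅)) with cost 1608.

1608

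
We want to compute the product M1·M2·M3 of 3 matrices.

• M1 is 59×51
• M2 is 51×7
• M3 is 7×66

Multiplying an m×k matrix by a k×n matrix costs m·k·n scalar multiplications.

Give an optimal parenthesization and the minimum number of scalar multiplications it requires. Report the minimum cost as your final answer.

48321

(M1·(M2·M3)): cost 222156.
((M1·M2)·M3): cost 48321.
Optimal: ((M1·M2)·M3) with cost 48321.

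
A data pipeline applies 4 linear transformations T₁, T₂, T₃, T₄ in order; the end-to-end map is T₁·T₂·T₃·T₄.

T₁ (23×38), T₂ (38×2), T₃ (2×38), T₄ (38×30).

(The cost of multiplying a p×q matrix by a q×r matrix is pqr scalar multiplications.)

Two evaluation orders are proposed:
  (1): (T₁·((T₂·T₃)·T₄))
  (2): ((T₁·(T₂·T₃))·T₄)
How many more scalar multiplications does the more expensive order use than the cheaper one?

10108

Order (1) = (T₁·((T₂·T₃)·T₄)): (T₂·T₃): 38×2 by 2×38 → 38×38, cost 38·2·38 = 2888; ((T₂·T₃)·T₄): 38×38 by 38×30 → 38×30, cost 38·38·30 = 43320; cumulative 46208; (T₁·((T₂·T₃)·T₄)): 23×38 by 38×30 → 23×30, cost 23·38·30 = 26220; cumulative 72428. Total 72428.
Order (2) = ((T₁·(T₂·T₃))·T₄): (T₂·T₃): 38×2 by 2×38 → 38×38, cost 38·2·38 = 2888; (T₁·(T₂·T₃)): 23×38 by 38×38 → 23×38, cost 23·38·38 = 33212; cumulative 36100; ((T₁·(T₂·T₃))·T₄): 23×38 by 38×30 → 23×30, cost 23·38·30 = 26220; cumulative 62320. Total 62320.
Difference: |72428 − 62320| = 10108.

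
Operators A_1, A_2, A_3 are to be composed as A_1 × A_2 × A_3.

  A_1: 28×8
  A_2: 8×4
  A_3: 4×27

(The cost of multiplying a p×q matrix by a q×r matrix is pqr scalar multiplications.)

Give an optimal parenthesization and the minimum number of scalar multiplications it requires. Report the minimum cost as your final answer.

3920

(A_1 × (A_2 × A_3)): cost 6912.
((A_1 × A_2) × A_3): cost 3920.
Optimal: ((A_1 × A_2) × A_3) with cost 3920.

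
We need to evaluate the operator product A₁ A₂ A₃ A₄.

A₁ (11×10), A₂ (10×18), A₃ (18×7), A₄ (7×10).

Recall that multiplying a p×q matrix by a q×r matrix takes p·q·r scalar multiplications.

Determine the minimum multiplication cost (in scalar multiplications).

2800

Adjacent pairs: A₁A₂ = 11·10·18 = 1980; A₂A₃ = 10·18·7 = 1260; A₃A₄ = 18·7·10 = 1260.
Length 3: A₁..A₃: k=1: 0+1260+11·10·7=2030; k=2: 1980+0+11·18·7=3366 → min 2030 | A₂..A₄: k=2: 0+1260+10·18·10=3060; k=3: 1260+0+10·7·10=1960 → min 1960.
Length 4: A₁..A₄: k=1: 0+1960+11·10·10=3060; k=2: 1980+1260+11·18·10=5220; k=3: 2030+0+11·7·10=2800 → min 2800.
Optimal order: ((A₁ (A₂ A₃)) A₄) with cost 2800.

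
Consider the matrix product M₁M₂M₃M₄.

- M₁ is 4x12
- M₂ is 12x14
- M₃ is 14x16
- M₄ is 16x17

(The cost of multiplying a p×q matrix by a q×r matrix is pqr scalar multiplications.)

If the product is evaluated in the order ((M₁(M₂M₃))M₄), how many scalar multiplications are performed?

4544

(M₂M₃): 12×14 by 14×16 → 12×16, cost 12·14·16 = 2688
(M₁(M₂M₃)): 4×12 by 12×16 → 4×16, cost 4·12·16 = 768; cumulative 3456
((M₁(M₂M₃))M₄): 4×16 by 16×17 → 4×17, cost 4·16·17 = 1088; cumulative 4544
Total: 4544 scalar multiplications.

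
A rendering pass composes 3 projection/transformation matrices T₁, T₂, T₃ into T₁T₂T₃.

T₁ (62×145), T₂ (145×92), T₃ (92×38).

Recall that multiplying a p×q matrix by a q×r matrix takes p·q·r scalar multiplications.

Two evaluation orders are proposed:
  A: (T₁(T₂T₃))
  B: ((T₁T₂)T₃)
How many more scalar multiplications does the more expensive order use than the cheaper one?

195292

Order A = (T₁(T₂T₃)): (T₂T₃): 145×92 by 92×38 → 145×38, cost 145·92·38 = 506920; (T₁(T₂T₃)): 62×145 by 145×38 → 62×38, cost 62·145·38 = 341620; cumulative 848540. Total 848540.
Order B = ((T₁T₂)T₃): (T₁T₂): 62×145 by 145×92 → 62×92, cost 62·145·92 = 827080; ((T₁T₂)T₃): 62×92 by 92×38 → 62×38, cost 62·92·38 = 216752; cumulative 1043832. Total 1043832.
Difference: |848540 − 1043832| = 195292.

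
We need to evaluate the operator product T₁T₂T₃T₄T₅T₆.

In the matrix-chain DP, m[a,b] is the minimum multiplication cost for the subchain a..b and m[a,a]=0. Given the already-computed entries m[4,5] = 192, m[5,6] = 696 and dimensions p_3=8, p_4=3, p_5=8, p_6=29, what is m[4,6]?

1392

m[4,6] = min over k∈[4,5] of m[4,k]+m[k+1,6]+p_{3}·p_k·p_{6}.
k=4: 0 + 696 + 8·3·29 = 1392; k=5: 192 + 0 + 8·8·29 = 2048.
Minimum: 1392 at k=4.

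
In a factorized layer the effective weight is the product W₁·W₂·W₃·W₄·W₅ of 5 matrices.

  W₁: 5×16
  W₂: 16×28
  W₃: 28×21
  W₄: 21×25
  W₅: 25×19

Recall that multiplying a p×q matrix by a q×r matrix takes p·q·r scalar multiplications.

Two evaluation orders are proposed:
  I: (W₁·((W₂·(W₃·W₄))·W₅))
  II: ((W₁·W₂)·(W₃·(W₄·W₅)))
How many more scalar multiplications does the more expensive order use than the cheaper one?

8973

Order I = (W₁·((W₂·(W₃·W₄))·W₅)): (W₃·W₄): 28×21 by 21×25 → 28×25, cost 28·21·25 = 14700; (W₂·(W₃·W₄)): 16×28 by 28×25 → 16×25, cost 16·28·25 = 11200; cumulative 25900; ((W₂·(W₃·W₄))·W₅): 16×25 by 25×19 → 16×19, cost 16·25·19 = 7600; cumulative 33500; (W₁·((W₂·(W₃·W₄))·W₅)): 5×16 by 16×19 → 5×19, cost 5·16·19 = 1520; cumulative 35020. Total 35020.
Order II = ((W₁·W₂)·(W₃·(W₄·W₅))): (W₁·W₂): 5×16 by 16×28 → 5×28, cost 5·16·28 = 2240; (W₄·W₅): 21×25 by 25×19 → 21×19, cost 21·25·19 = 9975; (W₃·(W₄·W₅)): 28×21 by 21×19 → 28×19, cost 28·21·19 = 11172; cumulative 21147; ((W₁·W₂)·(W₃·(W₄·W₅))): 5×28 by 28×19 → 5×19, cost 5·28·19 = 2660; cumulative 26047. Total 26047.
Difference: |35020 − 26047| = 8973.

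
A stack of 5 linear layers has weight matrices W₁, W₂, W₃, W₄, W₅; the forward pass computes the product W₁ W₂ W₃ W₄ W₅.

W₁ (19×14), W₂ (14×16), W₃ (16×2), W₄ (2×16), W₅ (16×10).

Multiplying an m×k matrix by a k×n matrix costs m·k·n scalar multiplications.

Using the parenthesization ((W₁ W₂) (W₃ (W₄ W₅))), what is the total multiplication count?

7936

(W₁ W₂): 19×14 by 14×16 → 19×16, cost 19·14·16 = 4256
(W₄ W₅): 2×16 by 16×10 → 2×10, cost 2·16·10 = 320
(W₃ (W₄ W₅)): 16×2 by 2×10 → 16×10, cost 16·2·10 = 320; cumulative 640
((W₁ W₂) (W₃ (W₄ W₅))): 19×16 by 16×10 → 19×10, cost 19·16·10 = 3040; cumulative 7936
Total: 7936 scalar multiplications.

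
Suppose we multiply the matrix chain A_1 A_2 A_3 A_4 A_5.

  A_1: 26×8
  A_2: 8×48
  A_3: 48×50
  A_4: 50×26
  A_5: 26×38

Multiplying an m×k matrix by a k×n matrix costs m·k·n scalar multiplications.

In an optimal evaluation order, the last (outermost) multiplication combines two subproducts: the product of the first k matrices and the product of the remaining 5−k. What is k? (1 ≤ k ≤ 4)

Adjacent pairs: A_1A_2 = 26·8·48 = 9984; A_2A_3 = 8·48·50 = 19200; A_3A_4 = 48·50·26 = 62400; A_4A_5 = 50·26·38 = 49400.
Length 3: A_1..A_3: k=1: 0+19200+26·8·50=29600; k=2: 9984+0+26·48·50=72384 → min 29600 | A_2..A_4: k=2: 0+62400+8·48·26=72384; k=3: 19200+0+8·50·26=29600 → min 29600 | A_3..A_5: k=3: 0+49400+48·50·38=140600; k=4: 62400+0+48·26·38=109824 → min 109824.
Length 4: A_1..A_4: k=1: 0+29600+26·8·26=35008; k=2: 9984+62400+26·48·26=104832; k=3: 29600+0+26·50·26=63400 → min 35008 | A_2..A_5: k=2: 0+109824+8·48·38=124416; k=3: 19200+49400+8·50·38=83800; k=4: 29600+0+8·26·38=37504 → min 37504.
Top-level splits: k=1: (A_1..A_1)·(A_2..A_5) → 0+37504+26·8·38 = 45408; k=2: (A_1..A_2)·(A_3..A_5) → 9984+109824+26·48·38 = 167232; k=3: (A_1..A_3)·(A_4..A_5) → 29600+49400+26·50·38 = 128400; k=4: (A_1..A_4)·(A_5..A_5) → 35008+0+26·26·38 = 60696.
Best split is after A_1, i.e. k = 1.

1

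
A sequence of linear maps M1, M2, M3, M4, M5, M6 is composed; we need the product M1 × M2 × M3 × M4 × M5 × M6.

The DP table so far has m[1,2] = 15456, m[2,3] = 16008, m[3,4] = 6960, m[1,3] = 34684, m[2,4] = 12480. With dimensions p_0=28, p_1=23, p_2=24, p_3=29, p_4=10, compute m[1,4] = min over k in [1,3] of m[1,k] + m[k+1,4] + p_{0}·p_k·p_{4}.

18920

m[1,4] = min over k∈[1,3] of m[1,k]+m[k+1,4]+p_{0}·p_k·p_{4}.
k=1: 0 + 12480 + 28·23·10 = 18920; k=2: 15456 + 6960 + 28·24·10 = 29136; k=3: 34684 + 0 + 28·29·10 = 42804.
Minimum: 18920 at k=1.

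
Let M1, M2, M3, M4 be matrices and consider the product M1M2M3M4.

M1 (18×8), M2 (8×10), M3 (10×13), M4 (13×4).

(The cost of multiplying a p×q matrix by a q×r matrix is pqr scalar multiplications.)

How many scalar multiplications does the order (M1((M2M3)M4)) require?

2032

(M2M3): 8×10 by 10×13 → 8×13, cost 8·10·13 = 1040
((M2M3)M4): 8×13 by 13×4 → 8×4, cost 8·13·4 = 416; cumulative 1456
(M1((M2M3)M4)): 18×8 by 8×4 → 18×4, cost 18·8·4 = 576; cumulative 2032
Total: 2032 scalar multiplications.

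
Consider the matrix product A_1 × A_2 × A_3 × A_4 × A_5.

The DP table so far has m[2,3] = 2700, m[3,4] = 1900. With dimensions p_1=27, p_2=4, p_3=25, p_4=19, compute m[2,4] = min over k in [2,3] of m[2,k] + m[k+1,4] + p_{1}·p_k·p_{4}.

m[2,4] = min over k∈[2,3] of m[2,k]+m[k+1,4]+p_{1}·p_k·p_{4}.
k=2: 0 + 1900 + 27·4·19 = 3952; k=3: 2700 + 0 + 27·25·19 = 15525.
Minimum: 3952 at k=2.

3952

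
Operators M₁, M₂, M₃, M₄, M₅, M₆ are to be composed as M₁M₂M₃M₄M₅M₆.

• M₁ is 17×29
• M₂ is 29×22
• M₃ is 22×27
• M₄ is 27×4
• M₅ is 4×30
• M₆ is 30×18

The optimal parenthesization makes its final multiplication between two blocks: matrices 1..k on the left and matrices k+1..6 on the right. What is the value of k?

Adjacent pairs: M₁M₂ = 17·29·22 = 10846; M₂M₃ = 29·22·27 = 17226; M₃M₄ = 22·27·4 = 2376; M₄M₅ = 27·4·30 = 3240; M₅M₆ = 4·30·18 = 2160.
Length 3: M₁..M₃: k=1: 0+17226+17·29·27=30537; k=2: 10846+0+17·22·27=20944 → min 20944 | M₂..M₄: k=2: 0+2376+29·22·4=4928; k=3: 17226+0+29·27·4=20358 → min 4928 | M₃..M₅: k=3: 0+3240+22·27·30=21060; k=4: 2376+0+22·4·30=5016 → min 5016 | M₄..M₆: k=4: 0+2160+27·4·18=4104; k=5: 3240+0+27·30·18=17820 → min 4104.
Length 4: M₁..M₄: k=1: 0+4928+17·29·4=6900; k=2: 10846+2376+17·22·4=14718; k=3: 20944+0+17·27·4=22780 → min 6900 | M₂..M₅: k=2: 0+5016+29·22·30=24156; k=3: 17226+3240+29·27·30=43956; k=4: 4928+0+29·4·30=8408 → min 8408 | M₃..M₆: k=3: 0+4104+22·27·18=14796; k=4: 2376+2160+22·4·18=6120; k=5: 5016+0+22·30·18=16896 → min 6120.
Length 5: M₁..M₅: k=1: 0+8408+17·29·30=23198; k=2: 10846+5016+17·22·30=27082; k=3: 20944+3240+17·27·30=37954; k=4: 6900+0+17·4·30=8940 → min 8940 | M₂..M₆: k=2: 0+6120+29·22·18=17604; k=3: 17226+4104+29·27·18=35424; k=4: 4928+2160+29·4·18=9176; k=5: 8408+0+29·30·18=24068 → min 9176.
Top-level splits: k=1: (M₁..M₁)·(M₂..M₆) → 0+9176+17·29·18 = 18050; k=2: (M₁..M₂)·(M₃..M₆) → 10846+6120+17·22·18 = 23698; k=3: (M₁..M₃)·(M₄..M₆) → 20944+4104+17·27·18 = 33310; k=4: (M₁..M₄)·(M₅..M₆) → 6900+2160+17·4·18 = 10284; k=5: (M₁..M₅)·(M₆..M₆) → 8940+0+17·30·18 = 18120.
Best split is after M₄, i.e. k = 4.

4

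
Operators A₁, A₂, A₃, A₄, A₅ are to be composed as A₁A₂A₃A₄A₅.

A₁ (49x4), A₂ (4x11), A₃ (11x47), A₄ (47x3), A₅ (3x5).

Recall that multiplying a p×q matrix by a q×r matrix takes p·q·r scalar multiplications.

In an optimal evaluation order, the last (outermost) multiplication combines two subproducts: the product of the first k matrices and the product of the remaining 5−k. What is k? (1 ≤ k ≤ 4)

Adjacent pairs: A₁A₂ = 49·4·11 = 2156; A₂A₃ = 4·11·47 = 2068; A₃A₄ = 11·47·3 = 1551; A₄A₅ = 47·3·5 = 705.
Length 3: A₁..A₃: k=1: 0+2068+49·4·47=11280; k=2: 2156+0+49·11·47=27489 → min 11280 | A₂..A₄: k=2: 0+1551+4·11·3=1683; k=3: 2068+0+4·47·3=2632 → min 1683 | A₃..A₅: k=3: 0+705+11·47·5=3290; k=4: 1551+0+11·3·5=1716 → min 1716.
Length 4: A₁..A₄: k=1: 0+1683+49·4·3=2271; k=2: 2156+1551+49·11·3=5324; k=3: 11280+0+49·47·3=18189 → min 2271 | A₂..A₅: k=2: 0+1716+4·11·5=1936; k=3: 2068+705+4·47·5=3713; k=4: 1683+0+4·3·5=1743 → min 1743.
Top-level splits: k=1: (A₁..A₁)·(A₂..A₅) → 0+1743+49·4·5 = 2723; k=2: (A₁..A₂)·(A₃..A₅) → 2156+1716+49·11·5 = 6567; k=3: (A₁..A₃)·(A₄..A₅) → 11280+705+49·47·5 = 23500; k=4: (A₁..A₄)·(A₅..A₅) → 2271+0+49·3·5 = 3006.
Best split is after A₁, i.e. k = 1.

1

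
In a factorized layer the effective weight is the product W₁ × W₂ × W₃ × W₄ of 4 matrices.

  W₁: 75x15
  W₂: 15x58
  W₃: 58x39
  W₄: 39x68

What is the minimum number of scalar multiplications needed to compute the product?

Adjacent pairs: W₁W₂ = 75·15·58 = 65250; W₂W₃ = 15·58·39 = 33930; W₃W₄ = 58·39·68 = 153816.
Length 3: W₁..W₃: k=1: 0+33930+75·15·39=77805; k=2: 65250+0+75·58·39=234900 → min 77805 | W₂..W₄: k=2: 0+153816+15·58·68=212976; k=3: 33930+0+15·39·68=73710 → min 73710.
Length 4: W₁..W₄: k=1: 0+73710+75·15·68=150210; k=2: 65250+153816+75·58·68=514866; k=3: 77805+0+75·39·68=276705 → min 150210.
Optimal order: (W₁ × ((W₂ × W₃) × W₄)) with cost 150210.

150210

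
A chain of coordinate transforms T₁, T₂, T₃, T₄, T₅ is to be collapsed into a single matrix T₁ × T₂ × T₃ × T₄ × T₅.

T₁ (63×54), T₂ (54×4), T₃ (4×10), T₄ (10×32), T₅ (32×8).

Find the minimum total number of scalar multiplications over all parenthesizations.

17928

Adjacent pairs: T₁T₂ = 63·54·4 = 13608; T₂T₃ = 54·4·10 = 2160; T₃T₄ = 4·10·32 = 1280; T₄T₅ = 10·32·8 = 2560.
Length 3: T₁..T₃: k=1: 0+2160+63·54·10=36180; k=2: 13608+0+63·4·10=16128 → min 16128 | T₂..T₄: k=2: 0+1280+54·4·32=8192; k=3: 2160+0+54·10·32=19440 → min 8192 | T₃..T₅: k=3: 0+2560+4·10·8=2880; k=4: 1280+0+4·32·8=2304 → min 2304.
Length 4: T₁..T₄: k=1: 0+8192+63·54·32=117056; k=2: 13608+1280+63·4·32=22952; k=3: 16128+0+63·10·32=36288 → min 22952 | T₂..T₅: k=2: 0+2304+54·4·8=4032; k=3: 2160+2560+54·10·8=9040; k=4: 8192+0+54·32·8=22016 → min 4032.
Length 5: T₁..T₅: k=1: 0+4032+63·54·8=31248; k=2: 13608+2304+63·4·8=17928; k=3: 16128+2560+63·10·8=23728; k=4: 22952+0+63·32·8=39080 → min 17928.
Optimal order: ((T₁ × T₂) × ((T₃ × T₄) × T₅)) with cost 17928.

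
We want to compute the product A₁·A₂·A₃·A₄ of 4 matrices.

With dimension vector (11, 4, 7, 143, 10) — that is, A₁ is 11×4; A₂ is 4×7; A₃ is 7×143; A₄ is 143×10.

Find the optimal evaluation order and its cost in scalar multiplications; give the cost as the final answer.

Adjacent pairs: A₁A₂ = 11·4·7 = 308; A₂A₃ = 4·7·143 = 4004; A₃A₄ = 7·143·10 = 10010.
Length 3: A₁..A₃: k=1: 0+4004+11·4·143=10296; k=2: 308+0+11·7·143=11319 → min 10296 | A₂..A₄: k=2: 0+10010+4·7·10=10290; k=3: 4004+0+4·143·10=9724 → min 9724.
Length 4: A₁..A₄: k=1: 0+9724+11·4·10=10164; k=2: 308+10010+11·7·10=11088; k=3: 10296+0+11·143·10=26026 → min 10164.
Optimal parenthesization: (A₁·((A₂·A₃)·A₄)) with cost 10164.

10164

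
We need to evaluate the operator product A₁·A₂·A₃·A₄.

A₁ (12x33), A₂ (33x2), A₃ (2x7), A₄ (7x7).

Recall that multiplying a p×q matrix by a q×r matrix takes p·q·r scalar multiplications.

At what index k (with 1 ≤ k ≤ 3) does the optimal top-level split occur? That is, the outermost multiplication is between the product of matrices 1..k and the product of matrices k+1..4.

Adjacent pairs: A₁A₂ = 12·33·2 = 792; A₂A₃ = 33·2·7 = 462; A₃A₄ = 2·7·7 = 98.
Length 3: A₁..A₃: k=1: 0+462+12·33·7=3234; k=2: 792+0+12·2·7=960 → min 960 | A₂..A₄: k=2: 0+98+33·2·7=560; k=3: 462+0+33·7·7=2079 → min 560.
Top-level splits: k=1: (A₁..A₁)·(A₂..A₄) → 0+560+12·33·7 = 3332; k=2: (A₁..A₂)·(A₃..A₄) → 792+98+12·2·7 = 1058; k=3: (A₁..A₃)·(A₄..A₄) → 960+0+12·7·7 = 1548.
Best split is after A₂, i.e. k = 2.

2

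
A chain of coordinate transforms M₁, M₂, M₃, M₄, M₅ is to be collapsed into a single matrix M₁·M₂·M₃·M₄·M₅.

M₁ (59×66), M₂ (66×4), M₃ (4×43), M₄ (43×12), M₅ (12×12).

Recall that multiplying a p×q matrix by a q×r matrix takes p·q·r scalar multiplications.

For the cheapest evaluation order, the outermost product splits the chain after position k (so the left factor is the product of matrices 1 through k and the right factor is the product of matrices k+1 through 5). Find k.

Adjacent pairs: M₁M₂ = 59·66·4 = 15576; M₂M₃ = 66·4·43 = 11352; M₃M₄ = 4·43·12 = 2064; M₄M₅ = 43·12·12 = 6192.
Length 3: M₁..M₃: k=1: 0+11352+59·66·43=178794; k=2: 15576+0+59·4·43=25724 → min 25724 | M₂..M₄: k=2: 0+2064+66·4·12=5232; k=3: 11352+0+66·43·12=45408 → min 5232 | M₃..M₅: k=3: 0+6192+4·43·12=8256; k=4: 2064+0+4·12·12=2640 → min 2640.
Length 4: M₁..M₄: k=1: 0+5232+59·66·12=51960; k=2: 15576+2064+59·4·12=20472; k=3: 25724+0+59·43·12=56168 → min 20472 | M₂..M₅: k=2: 0+2640+66·4·12=5808; k=3: 11352+6192+66·43·12=51600; k=4: 5232+0+66·12·12=14736 → min 5808.
Top-level splits: k=1: (M₁..M₁)·(M₂..M₅) → 0+5808+59·66·12 = 52536; k=2: (M₁..M₂)·(M₃..M₅) → 15576+2640+59·4·12 = 21048; k=3: (M₁..M₃)·(M₄..M₅) → 25724+6192+59·43·12 = 62360; k=4: (M₁..M₄)·(M₅..M₅) → 20472+0+59·12·12 = 28968.
Best split is after M₂, i.e. k = 2.

2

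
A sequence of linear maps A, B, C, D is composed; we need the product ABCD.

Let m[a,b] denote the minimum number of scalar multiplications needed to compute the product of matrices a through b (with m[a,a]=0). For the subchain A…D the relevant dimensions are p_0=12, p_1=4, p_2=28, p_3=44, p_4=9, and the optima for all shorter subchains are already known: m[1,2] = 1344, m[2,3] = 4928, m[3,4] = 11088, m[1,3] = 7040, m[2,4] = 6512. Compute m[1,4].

6944

m[1,4] = min over k∈[1,3] of m[1,k]+m[k+1,4]+p_{0}·p_k·p_{4}.
k=1: 0 + 6512 + 12·4·9 = 6944; k=2: 1344 + 11088 + 12·28·9 = 15456; k=3: 7040 + 0 + 12·44·9 = 11792.
Minimum: 6944 at k=1.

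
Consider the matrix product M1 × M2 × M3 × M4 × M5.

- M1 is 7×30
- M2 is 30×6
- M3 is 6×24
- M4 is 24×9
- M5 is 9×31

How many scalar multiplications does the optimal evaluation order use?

Adjacent pairs: M1M2 = 7·30·6 = 1260; M2M3 = 30·6·24 = 4320; M3M4 = 6·24·9 = 1296; M4M5 = 24·9·31 = 6696.
Length 3: M1..M3: k=1: 0+4320+7·30·24=9360; k=2: 1260+0+7·6·24=2268 → min 2268 | M2..M4: k=2: 0+1296+30·6·9=2916; k=3: 4320+0+30·24·9=10800 → min 2916 | M3..M5: k=3: 0+6696+6·24·31=11160; k=4: 1296+0+6·9·31=2970 → min 2970.
Length 4: M1..M4: k=1: 0+2916+7·30·9=4806; k=2: 1260+1296+7·6·9=2934; k=3: 2268+0+7·24·9=3780 → min 2934 | M2..M5: k=2: 0+2970+30·6·31=8550; k=3: 4320+6696+30·24·31=33336; k=4: 2916+0+30·9·31=11286 → min 8550.
Length 5: M1..M5: k=1: 0+8550+7·30·31=15060; k=2: 1260+2970+7·6·31=5532; k=3: 2268+6696+7·24·31=14172; k=4: 2934+0+7·9·31=4887 → min 4887.
Optimal order: (((M1 × M2) × (M3 × M4)) × M5) with cost 4887.

4887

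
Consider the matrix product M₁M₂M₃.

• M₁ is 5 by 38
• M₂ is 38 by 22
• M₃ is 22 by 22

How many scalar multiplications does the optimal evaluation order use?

Order (M₁(M₂M₃)): (M₂M₃): 38×22 by 22×22 → 38×22, cost 38·22·22 = 18392; (M₁(M₂M₃)): 5×38 by 38×22 → 5×22, cost 5·38·22 = 4180; cumulative 22572. Total 22572.
Order ((M₁M₂)M₃): (M₁M₂): 5×38 by 38×22 → 5×22, cost 5·38·22 = 4180; ((M₁M₂)M₃): 5×22 by 22×22 → 5×22, cost 5·22·22 = 2420; cumulative 6600. Total 6600.
Minimum: 6600.

6600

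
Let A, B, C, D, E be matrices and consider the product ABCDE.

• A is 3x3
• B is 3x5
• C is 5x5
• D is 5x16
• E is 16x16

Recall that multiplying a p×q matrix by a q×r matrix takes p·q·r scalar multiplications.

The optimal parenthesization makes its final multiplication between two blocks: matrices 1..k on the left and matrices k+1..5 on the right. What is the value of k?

4

Adjacent pairs: AB = 3·3·5 = 45; BC = 3·5·5 = 75; CD = 5·5·16 = 400; DE = 5·16·16 = 1280.
Length 3: A..C: k=1: 0+75+3·3·5=120; k=2: 45+0+3·5·5=120 → min 120 | B..D: k=2: 0+400+3·5·16=640; k=3: 75+0+3·5·16=315 → min 315 | C..E: k=3: 0+1280+5·5·16=1680; k=4: 400+0+5·16·16=1680 → min 1680.
Length 4: A..D: k=1: 0+315+3·3·16=459; k=2: 45+400+3·5·16=685; k=3: 120+0+3·5·16=360 → min 360 | B..E: k=2: 0+1680+3·5·16=1920; k=3: 75+1280+3·5·16=1595; k=4: 315+0+3·16·16=1083 → min 1083.
Top-level splits: k=1: (A..A)·(B..E) → 0+1083+3·3·16 = 1227; k=2: (A..B)·(C..E) → 45+1680+3·5·16 = 1965; k=3: (A..C)·(D..E) → 120+1280+3·5·16 = 1640; k=4: (A..D)·(E..E) → 360+0+3·16·16 = 1128.
Best split is after D, i.e. k = 4.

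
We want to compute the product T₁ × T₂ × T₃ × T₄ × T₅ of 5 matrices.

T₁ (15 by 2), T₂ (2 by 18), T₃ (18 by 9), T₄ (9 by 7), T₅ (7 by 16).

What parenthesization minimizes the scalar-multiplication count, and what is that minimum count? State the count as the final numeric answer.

Adjacent pairs: T₁T₂ = 15·2·18 = 540; T₂T₃ = 2·18·9 = 324; T₃T₄ = 18·9·7 = 1134; T₄T₅ = 9·7·16 = 1008.
Length 3: T₁..T₃: k=1: 0+324+15·2·9=594; k=2: 540+0+15·18·9=2970 → min 594 | T₂..T₄: k=2: 0+1134+2·18·7=1386; k=3: 324+0+2·9·7=450 → min 450 | T₃..T₅: k=3: 0+1008+18·9·16=3600; k=4: 1134+0+18·7·16=3150 → min 3150.
Length 4: T₁..T₄: k=1: 0+450+15·2·7=660; k=2: 540+1134+15·18·7=3564; k=3: 594+0+15·9·7=1539 → min 660 | T₂..T₅: k=2: 0+3150+2·18·16=3726; k=3: 324+1008+2·9·16=1620; k=4: 450+0+2·7·16=674 → min 674.
Length 5: T₁..T₅: k=1: 0+674+15·2·16=1154; k=2: 540+3150+15·18·16=8010; k=3: 594+1008+15·9·16=3762; k=4: 660+0+15·7·16=2340 → min 1154.
Optimal parenthesization: (T₁ × (((T₂ × T₃) × T₄) × T₅)) with cost 1154.

1154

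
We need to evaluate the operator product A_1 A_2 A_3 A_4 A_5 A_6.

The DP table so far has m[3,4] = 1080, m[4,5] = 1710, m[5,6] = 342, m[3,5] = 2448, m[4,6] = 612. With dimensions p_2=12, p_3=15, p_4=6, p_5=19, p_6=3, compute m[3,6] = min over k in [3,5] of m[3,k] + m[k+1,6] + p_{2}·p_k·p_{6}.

1152

m[3,6] = min over k∈[3,5] of m[3,k]+m[k+1,6]+p_{2}·p_k·p_{6}.
k=3: 0 + 612 + 12·15·3 = 1152; k=4: 1080 + 342 + 12·6·3 = 1638; k=5: 2448 + 0 + 12·19·3 = 3132.
Minimum: 1152 at k=3.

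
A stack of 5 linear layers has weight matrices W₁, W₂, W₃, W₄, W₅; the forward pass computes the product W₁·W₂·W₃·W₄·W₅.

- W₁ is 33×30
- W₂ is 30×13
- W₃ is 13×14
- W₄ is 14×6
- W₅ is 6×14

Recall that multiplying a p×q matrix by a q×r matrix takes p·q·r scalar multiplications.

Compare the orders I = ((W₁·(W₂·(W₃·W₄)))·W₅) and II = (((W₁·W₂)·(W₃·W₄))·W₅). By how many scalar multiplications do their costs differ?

7164

Order I = ((W₁·(W₂·(W₃·W₄)))·W₅): (W₃·W₄): 13×14 by 14×6 → 13×6, cost 13·14·6 = 1092; (W₂·(W₃·W₄)): 30×13 by 13×6 → 30×6, cost 30·13·6 = 2340; cumulative 3432; (W₁·(W₂·(W₃·W₄))): 33×30 by 30×6 → 33×6, cost 33·30·6 = 5940; cumulative 9372; ((W₁·(W₂·(W₃·W₄)))·W₅): 33×6 by 6×14 → 33×14, cost 33·6·14 = 2772; cumulative 12144. Total 12144.
Order II = (((W₁·W₂)·(W₃·W₄))·W₅): (W₁·W₂): 33×30 by 30×13 → 33×13, cost 33·30·13 = 12870; (W₃·W₄): 13×14 by 14×6 → 13×6, cost 13·14·6 = 1092; ((W₁·W₂)·(W₃·W₄)): 33×13 by 13×6 → 33×6, cost 33·13·6 = 2574; cumulative 16536; (((W₁·W₂)·(W₃·W₄))·W₅): 33×6 by 6×14 → 33×14, cost 33·6·14 = 2772; cumulative 19308. Total 19308.
Difference: |12144 − 19308| = 7164.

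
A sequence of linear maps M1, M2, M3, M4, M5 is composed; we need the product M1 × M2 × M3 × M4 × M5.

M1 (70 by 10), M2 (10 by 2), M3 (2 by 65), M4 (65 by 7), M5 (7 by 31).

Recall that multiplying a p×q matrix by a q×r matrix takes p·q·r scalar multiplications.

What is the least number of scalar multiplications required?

7084

Adjacent pairs: M1M2 = 70·10·2 = 1400; M2M3 = 10·2·65 = 1300; M3M4 = 2·65·7 = 910; M4M5 = 65·7·31 = 14105.
Length 3: M1..M3: k=1: 0+1300+70·10·65=46800; k=2: 1400+0+70·2·65=10500 → min 10500 | M2..M4: k=2: 0+910+10·2·7=1050; k=3: 1300+0+10·65·7=5850 → min 1050 | M3..M5: k=3: 0+14105+2·65·31=18135; k=4: 910+0+2·7·31=1344 → min 1344.
Length 4: M1..M4: k=1: 0+1050+70·10·7=5950; k=2: 1400+910+70·2·7=3290; k=3: 10500+0+70·65·7=42350 → min 3290 | M2..M5: k=2: 0+1344+10·2·31=1964; k=3: 1300+14105+10·65·31=35555; k=4: 1050+0+10·7·31=3220 → min 1964.
Length 5: M1..M5: k=1: 0+1964+70·10·31=23664; k=2: 1400+1344+70·2·31=7084; k=3: 10500+14105+70·65·31=165655; k=4: 3290+0+70·7·31=18480 → min 7084.
Optimal order: ((M1 × M2) × ((M3 × M4) × M5)) with cost 7084.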